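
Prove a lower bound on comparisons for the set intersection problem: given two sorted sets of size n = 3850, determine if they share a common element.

For two sorted arrays of size n = 3850, any correct algorithm must examine Omega(n) elements. If fewer are examined, an adversary places a common element in an unexamined gap. A merge-based scan achieves O(n), so the bound is tight.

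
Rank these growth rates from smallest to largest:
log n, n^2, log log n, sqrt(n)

Ordered by growth rate: log log n < log n < sqrt(n) < n^2.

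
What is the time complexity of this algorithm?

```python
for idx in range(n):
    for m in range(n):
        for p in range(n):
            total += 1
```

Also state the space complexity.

Time complexity: O(n^3).
Space complexity: O(1).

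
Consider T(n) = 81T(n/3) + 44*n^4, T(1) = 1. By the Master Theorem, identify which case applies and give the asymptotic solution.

a=81, b=3, f(n)=44*n^4.
log_3(81) = 4, so n^(log_b(a)) = n^4.
f(n) = Theta(n^4), so Case 2 applies.
T(n) = Theta(n^4 log n).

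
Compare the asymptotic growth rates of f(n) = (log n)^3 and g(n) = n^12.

g(n) = n^12 grows faster: any positive polynomial dominates any polylog.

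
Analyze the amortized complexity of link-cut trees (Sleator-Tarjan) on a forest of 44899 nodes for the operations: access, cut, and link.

Link-cut trees represent the forest using splay trees over preferred paths. With potential Phi = sum over nodes of log(size of virtual subtree), each access on 44899 nodes is O(log 44899) = O(log n) amortized by the splay-tree access lemma. Cut and link are O(1) plus one access.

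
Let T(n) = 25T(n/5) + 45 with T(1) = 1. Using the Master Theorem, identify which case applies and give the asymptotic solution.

a=25, b=5, f(n)=45.
log_5(25) = 2 > 0.
Since f(n) = O(n^0) is polynomially smaller than n^2, Case 1 applies.
T(n) = Theta(n^2).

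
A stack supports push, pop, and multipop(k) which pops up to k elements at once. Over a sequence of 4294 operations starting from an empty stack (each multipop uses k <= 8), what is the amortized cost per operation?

Each element is pushed exactly once and popped at most once (whether by pop or as part of a multipop). So the total number of individual pops over the whole sequence is at most the number of pushes, which is at most 4294. Total work <= 2 * 4294, hence O(1) amortized per operation.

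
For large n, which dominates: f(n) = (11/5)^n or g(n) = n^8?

f(n) = (11/5)^n grows faster: (11/5)^n is exponential with base 11/5 > 1, dominating every polynomial.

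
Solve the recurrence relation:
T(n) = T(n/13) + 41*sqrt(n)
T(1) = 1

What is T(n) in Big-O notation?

Each level contributes sqrt(n/13^k). Geometric series with ratio 1/sqrt(13) < 1 sums to O(sqrt(n)).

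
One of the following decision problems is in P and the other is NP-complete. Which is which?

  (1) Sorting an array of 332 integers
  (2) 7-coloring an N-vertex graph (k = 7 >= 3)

(1) is P: merge sort runs in O(n log n).
(2) is NP-complete: graph k-coloring for k>=3 is NP-complete by reduction from 3-SAT.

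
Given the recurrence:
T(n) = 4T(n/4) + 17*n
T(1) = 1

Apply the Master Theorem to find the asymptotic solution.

a=4, b=4, f(n)=17*n. log_4(4) = 1. Case 2: T(n) = O(n log n).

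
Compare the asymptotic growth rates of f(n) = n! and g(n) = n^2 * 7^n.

f(n) = n! grows faster: by Stirling n! ~ (n/e)^n sqrt(2*pi*n); (n/e)^n eventually dominates n^2 * 7^n.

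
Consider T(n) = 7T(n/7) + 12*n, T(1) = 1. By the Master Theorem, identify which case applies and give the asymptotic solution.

a=7, b=7, f(n)=12*n.
log_7(7) = 1, so n^(log_b(a)) = n.
f(n) = Theta(n), so Case 2 applies.
T(n) = Theta(n log n).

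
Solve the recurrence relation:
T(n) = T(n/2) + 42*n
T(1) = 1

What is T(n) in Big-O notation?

Geometric series: 42*n*(1 + 1/2 + 1/2^2 + ...) = O(n). T(n) = O(n).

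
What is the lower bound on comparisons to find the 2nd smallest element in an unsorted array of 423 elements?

Finding the 2nd smallest of 423 elements requires Omega(n) comparisons. Every element must participate in at least one comparison; otherwise it could be the 2nd smallest.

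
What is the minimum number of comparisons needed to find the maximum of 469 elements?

Finding the maximum requires 468 comparisons. Each comparison eliminates exactly one candidate. With 469 candidates, we need 468 eliminations.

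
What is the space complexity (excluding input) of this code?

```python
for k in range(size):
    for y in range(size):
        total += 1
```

Space complexity: O(1).
Only a constant amount of auxiliary storage is used; nothing grows with n.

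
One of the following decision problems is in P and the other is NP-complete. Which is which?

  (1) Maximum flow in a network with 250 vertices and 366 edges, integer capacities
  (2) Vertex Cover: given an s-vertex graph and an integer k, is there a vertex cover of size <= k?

(1) is P: Edmonds-Karp / push-relabel run in polynomial time.
(2) is NP-complete: one of Karp's 21 NP-complete problems (with k part of the input; for any fixed constant k it is in P).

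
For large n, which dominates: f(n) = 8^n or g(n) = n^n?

g(n) = n^n grows faster: n^n / 8^n = (n/8)^n -> infinity once n > 8.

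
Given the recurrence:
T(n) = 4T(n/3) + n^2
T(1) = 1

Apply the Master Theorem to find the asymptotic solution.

a=4, b=3, f(n)=n^2. log_3(4) = 1.262 < 2. Case 3: T(n) = O(n^2).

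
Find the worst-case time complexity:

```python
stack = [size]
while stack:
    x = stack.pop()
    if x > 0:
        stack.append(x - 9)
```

Time complexity: O(n).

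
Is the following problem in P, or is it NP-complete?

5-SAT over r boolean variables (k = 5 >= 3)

This problem is NP-complete: 3-SAT is NP-complete (Cook-Levin); k-SAT for k>=3 reduces from 3-SAT.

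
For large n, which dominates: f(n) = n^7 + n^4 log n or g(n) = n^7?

f(n) = n^7 + n^4 log n and g(n) = n^7 are Theta of each other: the lower-order n^4 log n term is o(n^7); both are Theta(n^7).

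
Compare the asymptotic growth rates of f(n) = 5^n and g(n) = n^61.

f(n) = 5^n grows faster: any exponential with base > 1 dominates every polynomial.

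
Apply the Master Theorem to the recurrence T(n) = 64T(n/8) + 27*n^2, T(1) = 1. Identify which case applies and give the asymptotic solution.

a=64, b=8, f(n)=27*n^2.
log_8(64) = 2, so n^(log_b(a)) = n^2.
f(n) = Theta(n^2), so Case 2 applies.
T(n) = Theta(n^2 log n).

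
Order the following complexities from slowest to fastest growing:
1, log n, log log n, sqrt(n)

Ordered by growth rate: 1 < log log n < log n < sqrt(n).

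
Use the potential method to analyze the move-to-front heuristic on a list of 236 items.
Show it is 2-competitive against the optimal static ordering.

Let Phi = number of inversions between the MTF list and the optimal static list (0 <= Phi <= C(236,2)). Accessing an element at MTF position k and optimal position j: the move-to-front destroys all k-1 inversions in front of it that are not in front in optimal (>= k-j of them) and creates at most j-1 new ones. Amortized cost <= k + (j-1) - (k-j) = 2j - 1 <= 2 * optimal cost.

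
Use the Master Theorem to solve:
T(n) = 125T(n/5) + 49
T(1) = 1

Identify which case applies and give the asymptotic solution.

a=125, b=5, f(n)=49.
log_5(125) = 3 > 0.
Since f(n) = O(n^0) is polynomially smaller than n^3, Case 1 applies.
T(n) = Theta(n^3).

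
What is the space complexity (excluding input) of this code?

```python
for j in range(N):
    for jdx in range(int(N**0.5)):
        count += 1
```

Space complexity: O(1).
Only a constant amount of auxiliary storage is used; nothing grows with n.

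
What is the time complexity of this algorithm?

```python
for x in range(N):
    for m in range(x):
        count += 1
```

Time complexity: O(n^2).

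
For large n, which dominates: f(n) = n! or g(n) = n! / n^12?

f(n) = n! grows faster: the ratio n!/(n!/n^12) = n^12 -> infinity.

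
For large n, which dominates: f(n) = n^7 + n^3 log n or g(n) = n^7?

f(n) = n^7 + n^3 log n and g(n) = n^7 are Theta of each other: the lower-order n^3 log n term is o(n^7); both are Theta(n^7).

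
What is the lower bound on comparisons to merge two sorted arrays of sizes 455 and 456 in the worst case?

Adversary: with |455 - 456| <= 1 the inputs can be fully interleaved so that every adjacent pair in the merged output comes from different arrays. Then each of the 910 adjacent pairs must be directly compared, or the algorithm cannot determine their relative order. Standard merge meets this bound.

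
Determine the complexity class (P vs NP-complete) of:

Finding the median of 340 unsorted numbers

This problem is in P: linear-time selection (median-of-medians) runs in O(n).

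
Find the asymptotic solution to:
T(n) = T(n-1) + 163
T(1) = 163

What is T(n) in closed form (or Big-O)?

Unrolling: T(n) = T(n-1) + 163 = T(n-2) + 2*163 = ... = T(1) + (n-1)*163 = 163 + (n-1)*163 = 163n.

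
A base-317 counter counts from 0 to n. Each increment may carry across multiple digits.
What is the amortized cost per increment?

Digit at position i changes every 317^i increments. Total digit changes over n increments: n * 317/(317-1) = O(n). Amortized: O(1).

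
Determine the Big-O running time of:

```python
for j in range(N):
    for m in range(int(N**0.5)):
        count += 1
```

Time complexity: O(n * sqrt(n)).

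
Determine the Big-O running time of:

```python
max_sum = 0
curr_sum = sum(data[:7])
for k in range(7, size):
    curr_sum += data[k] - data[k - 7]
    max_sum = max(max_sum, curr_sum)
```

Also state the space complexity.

Time complexity: O(n).
Space complexity: O(1).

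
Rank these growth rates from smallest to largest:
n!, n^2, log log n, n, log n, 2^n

Ordered by growth rate: log log n < log n < n < n^2 < 2^n < n!.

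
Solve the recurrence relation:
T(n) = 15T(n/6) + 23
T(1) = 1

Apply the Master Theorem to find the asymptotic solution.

a=15, b=6, f(n)=23. log_6(15) = 1.511. Case 1 of Master Theorem: T(n) = O(n^1.511).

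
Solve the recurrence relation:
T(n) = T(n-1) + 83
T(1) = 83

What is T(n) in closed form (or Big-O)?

Unrolling: T(n) = T(n-1) + 83 = T(n-2) + 2*83 = ... = T(1) + (n-1)*83 = 83 + (n-1)*83 = 83n.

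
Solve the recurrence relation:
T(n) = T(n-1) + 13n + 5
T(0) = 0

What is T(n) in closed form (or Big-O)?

Dominant term in sum is 13*sum(i, i=1..n) = 13*n*(n+1)/2 = O(n^2).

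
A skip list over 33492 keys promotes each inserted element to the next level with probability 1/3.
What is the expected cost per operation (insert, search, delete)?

Expected number of levels is O(log_3(33492)) = O(log n). A search visits O(1) expected nodes per level over O(log n) levels. Insert/delete are a search plus O(1) pointer updates per level. Expected O(log n) per operation.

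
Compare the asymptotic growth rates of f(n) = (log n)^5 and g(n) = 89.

f(n) = (log n)^5 grows faster: any unbounded function dominates a constant.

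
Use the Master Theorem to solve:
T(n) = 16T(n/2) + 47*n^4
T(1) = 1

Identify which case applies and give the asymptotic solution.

a=16, b=2, f(n)=47*n^4.
log_2(16) = 4, so n^(log_b(a)) = n^4.
f(n) = Theta(n^4), so Case 2 applies.
T(n) = Theta(n^4 log n).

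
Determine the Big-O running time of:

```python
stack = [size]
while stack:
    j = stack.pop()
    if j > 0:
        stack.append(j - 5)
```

Time complexity: O(n).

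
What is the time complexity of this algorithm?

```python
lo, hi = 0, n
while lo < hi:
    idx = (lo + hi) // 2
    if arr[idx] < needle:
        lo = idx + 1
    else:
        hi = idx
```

Time complexity: O(log n).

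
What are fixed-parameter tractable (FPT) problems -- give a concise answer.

A problem parameterized by k is FPT if it can be solved in time f(k) * n^O(1), where f is any computable function of k alone. Vertex Cover parameterized by solution size k is FPT: O(2^k * n). The W-hierarchy (W[1], W[2], ...) classifies parameterized problems by hardness; Clique parameterized by clique size is W[1]-complete.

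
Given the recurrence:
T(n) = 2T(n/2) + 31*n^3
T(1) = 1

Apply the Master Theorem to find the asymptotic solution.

a=2, b=2, f(n)=31*n^3. log_2(2) = 1 < 3. Case 3: T(n) = O(n^3).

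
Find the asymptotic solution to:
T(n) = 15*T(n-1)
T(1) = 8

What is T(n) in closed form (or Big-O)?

Each step multiplies by 15. T(n) = T(1)*15^(n-1) = 8*15^(n-1).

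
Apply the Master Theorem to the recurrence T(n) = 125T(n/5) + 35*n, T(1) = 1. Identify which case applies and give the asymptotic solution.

a=125, b=5, f(n)=35*n.
log_5(125) = 3 > 1.
Since f(n) = O(n^1) is polynomially smaller than n^3, Case 1 applies.
T(n) = Theta(n^3).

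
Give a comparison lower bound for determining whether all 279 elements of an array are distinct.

In the algebraic decision-tree model, the YES region for element distinctness on 279 elements has 279! connected components (one per ordering). Ben-Or's theorem then gives a lower bound of Omega(log(n!)) = Omega(n log n).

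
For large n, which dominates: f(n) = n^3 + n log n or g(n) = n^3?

f(n) = n^3 + n log n and g(n) = n^3 are Theta of each other: the lower-order n log n term is o(n^3); both are Theta(n^3).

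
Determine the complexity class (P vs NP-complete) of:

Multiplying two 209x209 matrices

This problem is in P: the schoolbook algorithm runs in O(n^3).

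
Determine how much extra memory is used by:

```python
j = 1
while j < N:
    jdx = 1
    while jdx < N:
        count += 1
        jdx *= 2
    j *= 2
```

Space complexity: O(1).
Only a constant amount of auxiliary storage is used; nothing grows with n.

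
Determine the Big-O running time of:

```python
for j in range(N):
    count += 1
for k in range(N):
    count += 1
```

Time complexity: O(n).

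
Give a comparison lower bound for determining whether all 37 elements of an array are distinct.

In the algebraic decision-tree model, the YES region for element distinctness on 37 elements has 37! connected components (one per ordering). Ben-Or's theorem then gives a lower bound of Omega(log(n!)) = Omega(n log n).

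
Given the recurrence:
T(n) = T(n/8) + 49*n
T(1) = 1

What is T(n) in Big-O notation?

Geometric series: 49*n*(1 + 1/8 + 1/8^2 + ...) = O(n). T(n) = O(n).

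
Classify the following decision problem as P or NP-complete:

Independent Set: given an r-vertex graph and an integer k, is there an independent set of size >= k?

This problem is NP-complete: complement of Clique (with k part of the input).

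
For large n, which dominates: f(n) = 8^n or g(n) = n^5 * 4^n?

f(n) = 8^n grows faster: 8^n / (n^5 4^n) = (8/4)^n / n^5 -> infinity since 8/4 > 1.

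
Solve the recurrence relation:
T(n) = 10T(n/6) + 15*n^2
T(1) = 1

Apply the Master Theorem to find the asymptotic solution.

a=10, b=6, f(n)=15*n^2. log_6(10) = 1.285 < 2. Case 3: T(n) = O(n^2).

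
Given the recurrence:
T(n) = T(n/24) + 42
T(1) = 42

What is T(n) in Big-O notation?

Each step divides n by 24 and adds 42. After log_24(n) steps, T(n) = O(log n).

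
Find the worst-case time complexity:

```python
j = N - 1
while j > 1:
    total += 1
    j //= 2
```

Time complexity: O(log n).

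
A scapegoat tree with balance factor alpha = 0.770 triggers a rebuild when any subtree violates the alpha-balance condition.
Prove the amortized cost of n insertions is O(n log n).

Define potential Phi = c * sum of |size(left(v)) - size(right(v))| over all nodes. An insertion at depth d costs O(d) = O(log n) and increases Phi by O(log n). When a rebuild of subtree of size s occurs, it costs O(s) but reduces Phi by Omega(s). With alpha = 0.770, between rebuilds Omega(s) insertions must occur. Amortized cost per insertion: O(log n).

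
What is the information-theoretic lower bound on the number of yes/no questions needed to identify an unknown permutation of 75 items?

There are 75! = 24809140811395398091946477116594033660926243886570122837795894512655842677572867409443815424000000000000000000 permutations. Each yes/no question gives at most 1 bit, so at least ceil(log_2(24809140811395398091946477116594033660926243886570122837795894512655842677572867409443815424000000000000000000)) = 364 questions are needed.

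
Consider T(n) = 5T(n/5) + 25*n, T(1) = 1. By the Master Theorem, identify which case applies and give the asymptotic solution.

a=5, b=5, f(n)=25*n.
log_5(5) = 1, so n^(log_b(a)) = n.
f(n) = Theta(n), so Case 2 applies.
T(n) = Theta(n log n).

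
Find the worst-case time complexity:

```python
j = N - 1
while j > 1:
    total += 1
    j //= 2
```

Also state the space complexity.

Time complexity: O(log n).
Space complexity: O(1).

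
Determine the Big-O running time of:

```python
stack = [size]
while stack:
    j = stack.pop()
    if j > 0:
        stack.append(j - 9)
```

Time complexity: O(n).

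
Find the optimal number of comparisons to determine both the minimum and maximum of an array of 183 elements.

Naive approach: 364 comparisons (182 for max + 182 for min).
Optimal: Compare elements in pairs first (floor(n/2) = 91 comparisons), then find max among winners and min among losers (91 comparisons each).
Total: ceil(3n/2) - 2 = 273 comparisons. An adversary argument shows this is also a lower bound.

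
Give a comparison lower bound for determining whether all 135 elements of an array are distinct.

In the algebraic decision-tree model, the YES region for element distinctness on 135 elements has 135! connected components (one per ordering). Ben-Or's theorem then gives a lower bound of Omega(log(n!)) = Omega(n log n).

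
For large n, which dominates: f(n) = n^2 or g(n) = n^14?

g(n) = n^14 grows faster: n^14/n^2 = n^12 -> infinity.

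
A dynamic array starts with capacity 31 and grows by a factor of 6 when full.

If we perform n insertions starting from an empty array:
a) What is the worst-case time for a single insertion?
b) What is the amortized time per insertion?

(a) Worst-case single insertion: O(n) -- when the array is full at capacity c, the resize copies all c elements, and c can be Theta(n).
(b) Resizes happen at sizes 31, 186, 1116, ... Total copy cost for n insertions: 31 + 186 + ... = O(n) (geometric series with ratio 1/6). Amortized cost per insertion: O(n)/n = O(1).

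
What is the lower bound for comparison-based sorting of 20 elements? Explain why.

A comparison-based sorting algorithm corresponds to a decision tree. With 20! possible permutations, the tree has 20! leaves. The height is at least log_2(20!) = Omega(n log n) by Stirling's approximation.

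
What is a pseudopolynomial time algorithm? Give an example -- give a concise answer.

A pseudopolynomial algorithm runs in time polynomial in the numeric value of the input, but exponential in the input length. The dynamic programming solution for Subset Sum runs in O(n*W) where W is the target sum. This is pseudopolynomial because W can be exponential in the number of bits to represent it.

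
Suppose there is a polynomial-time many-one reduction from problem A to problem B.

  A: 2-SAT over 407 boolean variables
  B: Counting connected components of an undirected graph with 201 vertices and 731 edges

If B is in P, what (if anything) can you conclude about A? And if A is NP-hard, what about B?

A poly-time reduction A <=_p B means any A-instance can be transformed to a B-instance in poly time.
If B is in P: compose the reduction with B's poly-time algorithm to solve A in poly time, so A is in P.
If A is NP-hard: every NP problem reduces to A, which reduces to B; composing reductions, every NP problem reduces to B, so B is NP-hard.
(Here in fact A is P and B is P.)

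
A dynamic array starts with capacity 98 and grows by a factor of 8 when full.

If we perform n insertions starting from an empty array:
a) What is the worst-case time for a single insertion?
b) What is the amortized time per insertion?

(a) Worst-case single insertion: O(n) -- when the array is full at capacity c, the resize copies all c elements, and c can be Theta(n).
(b) Resizes happen at sizes 98, 784, 6272, ... Total copy cost for n insertions: 98 + 784 + ... = O(n) (geometric series with ratio 1/8). Amortized cost per insertion: O(n)/n = O(1).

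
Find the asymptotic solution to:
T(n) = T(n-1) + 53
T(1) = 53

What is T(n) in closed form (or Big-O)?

Unrolling: T(n) = T(n-1) + 53 = T(n-2) + 2*53 = ... = T(1) + (n-1)*53 = 53 + (n-1)*53 = 53n.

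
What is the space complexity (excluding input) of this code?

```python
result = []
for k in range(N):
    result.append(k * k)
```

Space complexity: O(n).
Auxiliary storage grows linearly with the input size n in the worst case.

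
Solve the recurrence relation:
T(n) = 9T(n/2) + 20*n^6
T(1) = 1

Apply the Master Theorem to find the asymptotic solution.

a=9, b=2, f(n)=20*n^6. log_2(9) = 3.17 < 6. Case 3: T(n) = O(n^6).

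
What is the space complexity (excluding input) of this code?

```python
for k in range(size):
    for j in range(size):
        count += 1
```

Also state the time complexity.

Space complexity: O(1).
Only a constant amount of auxiliary storage is used; nothing grows with n.
Time complexity: O(n^2).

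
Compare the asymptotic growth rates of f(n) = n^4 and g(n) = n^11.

g(n) = n^11 grows faster: n^11/n^4 = n^7 -> infinity.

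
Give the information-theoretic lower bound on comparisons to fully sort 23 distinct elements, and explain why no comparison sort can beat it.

A comparison sort is a binary decision tree whose leaves are the 23! = 25852016738884976640000 possible output permutations. A binary tree with L leaves has height >= ceil(log_2(L)). So any comparison sort needs >= ceil(log_2(23!)) = 75 comparisons in the worst case.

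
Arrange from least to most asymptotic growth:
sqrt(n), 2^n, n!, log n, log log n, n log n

Ordered by growth rate: log log n < log n < sqrt(n) < n log n < 2^n < n!.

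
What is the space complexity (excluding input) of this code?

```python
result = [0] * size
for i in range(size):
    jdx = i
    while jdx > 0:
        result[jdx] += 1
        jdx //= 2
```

Space complexity: O(n).
Auxiliary storage grows linearly with the input size n in the worst case.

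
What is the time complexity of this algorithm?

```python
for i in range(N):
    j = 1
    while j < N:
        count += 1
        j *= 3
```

Time complexity: O(n log n).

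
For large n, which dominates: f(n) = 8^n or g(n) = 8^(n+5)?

f(n) = 8^n and g(n) = 8^(n+5) are Theta of each other: 8^(n+5) = 8^5 * 8^n = Theta(8^n).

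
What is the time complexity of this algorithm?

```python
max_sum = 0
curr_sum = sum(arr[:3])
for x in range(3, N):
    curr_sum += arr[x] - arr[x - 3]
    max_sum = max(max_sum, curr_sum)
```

Time complexity: O(n).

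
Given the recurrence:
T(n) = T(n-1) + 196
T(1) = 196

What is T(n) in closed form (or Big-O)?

Unrolling: T(n) = T(n-1) + 196 = T(n-2) + 2*196 = ... = T(1) + (n-1)*196 = 196 + (n-1)*196 = 196n.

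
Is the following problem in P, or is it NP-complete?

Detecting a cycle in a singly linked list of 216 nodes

This problem is in P: Floyd's tortoise-and-hare runs in O(n) time, O(1) space.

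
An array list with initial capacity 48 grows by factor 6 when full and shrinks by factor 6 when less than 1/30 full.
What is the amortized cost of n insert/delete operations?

Using potential function Phi = |6*size - capacity|. Resizing costs are offset by potential release. Amortized O(1) per operation.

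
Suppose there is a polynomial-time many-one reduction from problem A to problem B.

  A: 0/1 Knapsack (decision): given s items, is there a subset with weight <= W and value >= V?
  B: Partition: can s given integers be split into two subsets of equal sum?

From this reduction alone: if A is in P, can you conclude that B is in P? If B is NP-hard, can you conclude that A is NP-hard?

A poly-time reduction A <=_p B transfers tractability DOWN (B easy => A easy) and hardness UP (A hard => B hard), not the reverse.
From A in P, the reduction alone does NOT give B in P: any problem in P trivially reduces to SAT, yet SAT is not known to be in P.
From B NP-hard, the reduction alone does NOT give A NP-hard: again, easy problems reduce to hard ones.
(Here in fact A is NP-complete and B is NP-complete.)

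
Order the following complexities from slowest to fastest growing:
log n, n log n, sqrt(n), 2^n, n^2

Ordered by growth rate: log n < sqrt(n) < n log n < n^2 < 2^n.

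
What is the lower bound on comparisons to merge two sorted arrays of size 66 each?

To merge two sorted arrays of size 66, we need at least 131 comparisons in the worst case. An adversary can force every element to be compared.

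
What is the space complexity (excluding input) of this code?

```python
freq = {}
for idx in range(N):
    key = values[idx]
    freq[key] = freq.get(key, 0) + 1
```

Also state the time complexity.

Space complexity: O(n).
Auxiliary storage grows linearly with the input size n in the worst case.
Time complexity: O(n).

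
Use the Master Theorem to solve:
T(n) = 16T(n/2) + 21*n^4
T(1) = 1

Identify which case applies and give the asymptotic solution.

a=16, b=2, f(n)=21*n^4.
log_2(16) = 4, so n^(log_b(a)) = n^4.
f(n) = Theta(n^4), so Case 2 applies.
T(n) = Theta(n^4 log n).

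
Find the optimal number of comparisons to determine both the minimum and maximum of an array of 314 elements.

Naive approach: 626 comparisons (313 for max + 313 for min).
Optimal: Compare elements in pairs first (floor(n/2) = 157 comparisons), then find max among winners and min among losers (156 comparisons each).
Total: ceil(3n/2) - 2 = 469 comparisons. An adversary argument shows this is also a lower bound.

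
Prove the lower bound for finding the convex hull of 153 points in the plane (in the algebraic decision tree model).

Reduction from sorting: given 153 numbers x_1,...,x_{153}, map x_i to the point (x_i, x_i^2) on the parabola y = x^2. All points are on the convex hull, and walking the hull gives them in sorted x-order. Since sorting requires Omega(n log n), so does planar convex hull.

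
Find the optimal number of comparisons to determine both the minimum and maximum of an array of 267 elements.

Naive approach: 532 comparisons (266 for max + 266 for min).
Optimal: Compare elements in pairs first (floor(n/2) = 133 comparisons), then find max among winners and min among losers (133 comparisons each).
Total: ceil(3n/2) - 2 = 399 comparisons. An adversary argument shows this is also a lower bound.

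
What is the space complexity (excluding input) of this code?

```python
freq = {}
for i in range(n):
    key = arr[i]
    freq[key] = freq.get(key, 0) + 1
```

Space complexity: O(n).
Auxiliary storage grows linearly with the input size n in the worst case.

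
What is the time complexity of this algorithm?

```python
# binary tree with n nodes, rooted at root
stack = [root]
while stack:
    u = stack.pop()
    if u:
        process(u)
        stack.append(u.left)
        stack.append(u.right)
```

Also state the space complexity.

Time complexity: O(n).
Space complexity: O(n).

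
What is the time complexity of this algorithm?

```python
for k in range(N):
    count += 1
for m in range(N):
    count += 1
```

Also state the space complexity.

Time complexity: O(n).
Space complexity: O(1).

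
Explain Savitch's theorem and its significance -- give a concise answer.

Savitch's theorem states that NSPACE(f(n)) is contained in DSPACE(f(n)^2) for f(n) >= log n. In particular, NPSPACE = PSPACE, meaning nondeterminism does not significantly help for space-bounded computation. This contrasts with time, where we do not know if P = NP.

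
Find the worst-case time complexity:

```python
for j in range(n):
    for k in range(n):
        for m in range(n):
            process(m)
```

Time complexity: O(n^3).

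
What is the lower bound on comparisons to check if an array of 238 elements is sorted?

To verify 238 elements are sorted, we must compare each consecutive pair. Skipping any pair allows an adversary to swap them. Therefore 237 comparisons are necessary and sufficient.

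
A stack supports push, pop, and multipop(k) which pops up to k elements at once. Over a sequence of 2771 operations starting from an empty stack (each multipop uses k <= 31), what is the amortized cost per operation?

Each element is pushed exactly once and popped at most once (whether by pop or as part of a multipop). So the total number of individual pops over the whole sequence is at most the number of pushes, which is at most 2771. Total work <= 2 * 2771, hence O(1) amortized per operation.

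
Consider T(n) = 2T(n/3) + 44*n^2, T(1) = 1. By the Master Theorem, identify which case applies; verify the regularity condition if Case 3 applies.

a=2, b=3, f(n)=44*n^2.
log_3(2) = 0.6309 < 2.
f(n) = Omega(n^(0.6309+epsilon)) for some epsilon > 0, so Case 3 is the candidate.
Regularity: a*f(n/b) = 2*44*(n/3)^2 = (2/9)*44*n^2 <= c*f(n) with c = 2/9 < 1. Satisfied.
Case 3: T(n) = Theta(n^2).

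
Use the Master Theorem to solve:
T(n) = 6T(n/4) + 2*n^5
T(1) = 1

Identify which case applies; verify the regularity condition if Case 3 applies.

a=6, b=4, f(n)=2*n^5.
log_4(6) = 1.292 < 5.
f(n) = Omega(n^(1.292+epsilon)) for some epsilon > 0, so Case 3 is the candidate.
Regularity: a*f(n/b) = 6*2*(n/4)^5 = (6/1024)*2*n^5 <= c*f(n) with c = 6/1024 < 1. Satisfied.
Case 3: T(n) = Theta(n^5).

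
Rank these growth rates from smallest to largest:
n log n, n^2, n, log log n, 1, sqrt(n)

Ordered by growth rate: 1 < log log n < sqrt(n) < n < n log n < n^2.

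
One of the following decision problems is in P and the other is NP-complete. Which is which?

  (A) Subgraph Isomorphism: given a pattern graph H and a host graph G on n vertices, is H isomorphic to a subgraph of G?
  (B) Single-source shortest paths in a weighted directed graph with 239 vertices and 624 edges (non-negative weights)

(A) is NP-complete: generalizes Clique and Hamiltonian Path (pattern size is part of the input).
(B) is P: Dijkstra's algorithm runs in O((V+E) log V).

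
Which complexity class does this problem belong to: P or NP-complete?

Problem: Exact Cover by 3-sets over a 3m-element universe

This problem is NP-complete: one of Karp's 21 NP-complete problems.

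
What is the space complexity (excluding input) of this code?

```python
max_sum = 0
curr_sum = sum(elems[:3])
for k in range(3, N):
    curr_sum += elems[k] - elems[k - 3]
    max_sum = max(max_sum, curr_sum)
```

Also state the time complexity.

Space complexity: O(1).
Only a constant amount of auxiliary storage is used; nothing grows with n.
Time complexity: O(n).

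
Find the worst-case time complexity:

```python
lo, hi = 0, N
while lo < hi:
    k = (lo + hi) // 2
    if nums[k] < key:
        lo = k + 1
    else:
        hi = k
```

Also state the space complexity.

Time complexity: O(log n).
Space complexity: O(1).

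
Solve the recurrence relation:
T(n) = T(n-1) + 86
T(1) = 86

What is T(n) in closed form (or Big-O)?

Unrolling: T(n) = T(n-1) + 86 = T(n-2) + 2*86 = ... = T(1) + (n-1)*86 = 86 + (n-1)*86 = 86n.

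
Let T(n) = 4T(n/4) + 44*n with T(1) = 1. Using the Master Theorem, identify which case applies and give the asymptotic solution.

a=4, b=4, f(n)=44*n.
log_4(4) = 1, so n^(log_b(a)) = n.
f(n) = Theta(n), so Case 2 applies.
T(n) = Theta(n log n).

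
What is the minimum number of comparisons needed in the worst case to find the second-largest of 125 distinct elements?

Lower bound: finding the max needs 125-1 comparisons. By the adversary weight-doubling argument, the max must personally win >= ceil(log_2(125)) = 7 comparisons; the 2nd-largest is among those 7 losers, needing 7-1 more comparisons. Total >= 125-1 + 7-1 = 130. A balanced knockout tournament achieves this.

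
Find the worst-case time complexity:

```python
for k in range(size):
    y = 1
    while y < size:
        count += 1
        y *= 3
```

Time complexity: O(n log n).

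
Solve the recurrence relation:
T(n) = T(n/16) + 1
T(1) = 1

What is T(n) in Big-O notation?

Each step divides n by 16 and adds 1. After log_16(n) steps, T(n) = O(log n).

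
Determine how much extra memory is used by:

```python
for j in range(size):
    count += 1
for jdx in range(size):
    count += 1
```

Space complexity: O(1).
Only a constant amount of auxiliary storage is used; nothing grows with n.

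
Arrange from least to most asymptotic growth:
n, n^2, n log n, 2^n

Ordered by growth rate: n < n log n < n^2 < 2^n.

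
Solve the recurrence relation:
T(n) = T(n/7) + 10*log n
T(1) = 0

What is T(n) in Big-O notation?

Each of the log_7(n) levels adds O(log n). T(n) = O(log^2 n).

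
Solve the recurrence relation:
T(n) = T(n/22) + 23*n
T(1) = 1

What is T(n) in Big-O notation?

Geometric series: 23*n*(1 + 1/22 + 1/22^2 + ...) = O(n). T(n) = O(n).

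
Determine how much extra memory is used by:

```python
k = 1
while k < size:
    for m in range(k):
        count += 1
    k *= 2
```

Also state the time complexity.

Space complexity: O(1).
Only a constant amount of auxiliary storage is used; nothing grows with n.
Time complexity: O(n).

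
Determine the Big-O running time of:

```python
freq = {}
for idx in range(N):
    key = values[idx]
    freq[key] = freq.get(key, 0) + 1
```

Time complexity: O(n).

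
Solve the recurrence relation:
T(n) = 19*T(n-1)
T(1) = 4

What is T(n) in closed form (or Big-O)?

Each step multiplies by 19. T(n) = T(1)*19^(n-1) = 4*19^(n-1).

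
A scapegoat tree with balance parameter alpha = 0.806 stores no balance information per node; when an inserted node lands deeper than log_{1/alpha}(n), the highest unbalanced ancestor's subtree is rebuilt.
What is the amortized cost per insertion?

Search/insert path is O(log n). A rebuild of a subtree of size s costs O(s), but with alpha = 0.806 at least Omega(s) insertions must have occurred in that subtree since its last rebuild. Charging O(1) of the rebuild to each such insertion gives O(log n) amortized.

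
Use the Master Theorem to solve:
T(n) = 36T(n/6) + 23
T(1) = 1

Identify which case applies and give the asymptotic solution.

a=36, b=6, f(n)=23.
log_6(36) = 2 > 0.
Since f(n) = O(n^0) is polynomially smaller than n^2, Case 1 applies.
T(n) = Theta(n^2).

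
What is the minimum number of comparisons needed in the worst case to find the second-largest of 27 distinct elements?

Lower bound: finding the max needs 27-1 comparisons. By the adversary weight-doubling argument, the max must personally win >= ceil(log_2(27)) = 5 comparisons; the 2nd-largest is among those 5 losers, needing 5-1 more comparisons. Total >= 27-1 + 5-1 = 30. A balanced knockout tournament achieves this.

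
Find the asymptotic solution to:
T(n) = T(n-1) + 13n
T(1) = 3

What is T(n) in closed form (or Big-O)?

Unrolling: T(n) = 3 + 13*(2 + 3 + ... + n) = 3 + 13*(n(n+1)/2 - 1) = O(n^2).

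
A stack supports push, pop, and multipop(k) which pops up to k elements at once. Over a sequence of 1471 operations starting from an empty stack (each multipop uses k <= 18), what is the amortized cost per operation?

Each element is pushed exactly once and popped at most once (whether by pop or as part of a multipop). So the total number of individual pops over the whole sequence is at most the number of pushes, which is at most 1471. Total work <= 2 * 1471, hence O(1) amortized per operation.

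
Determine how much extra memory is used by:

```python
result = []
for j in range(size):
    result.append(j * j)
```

Space complexity: O(n).
Auxiliary storage grows linearly with the input size n in the worst case.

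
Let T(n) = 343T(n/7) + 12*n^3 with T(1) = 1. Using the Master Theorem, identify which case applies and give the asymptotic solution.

a=343, b=7, f(n)=12*n^3.
log_7(343) = 3, so n^(log_b(a)) = n^3.
f(n) = Theta(n^3), so Case 2 applies.
T(n) = Theta(n^3 log n).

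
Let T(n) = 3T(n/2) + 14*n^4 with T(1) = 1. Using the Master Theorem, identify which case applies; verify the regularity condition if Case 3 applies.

a=3, b=2, f(n)=14*n^4.
log_2(3) = 1.585 < 4.
f(n) = Omega(n^(1.585+epsilon)) for some epsilon > 0, so Case 3 is the candidate.
Regularity: a*f(n/b) = 3*14*(n/2)^4 = (3/16)*14*n^4 <= c*f(n) with c = 3/16 < 1. Satisfied.
Case 3: T(n) = Theta(n^4).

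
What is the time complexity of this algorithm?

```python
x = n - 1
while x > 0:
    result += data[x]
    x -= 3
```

Time complexity: O(n).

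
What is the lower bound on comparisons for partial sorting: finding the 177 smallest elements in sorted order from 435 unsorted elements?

Finding 177 smallest of 435 in sorted order: Omega(435) to identify the 177 smallest, plus Omega(177 log 177) to sort them. Total: Omega(n + k log k).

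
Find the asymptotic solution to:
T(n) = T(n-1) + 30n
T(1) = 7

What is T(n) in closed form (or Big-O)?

Unrolling: T(n) = 7 + 30*(2 + 3 + ... + n) = 7 + 30*(n(n+1)/2 - 1) = O(n^2).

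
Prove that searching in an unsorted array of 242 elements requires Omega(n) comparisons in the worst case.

An adversary can always place the target in the last position checked. Until all 242 positions are examined, the target might be in any unchecked position. Therefore 242 comparisons are necessary.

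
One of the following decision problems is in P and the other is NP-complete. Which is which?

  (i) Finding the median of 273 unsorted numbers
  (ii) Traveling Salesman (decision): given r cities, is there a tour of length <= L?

(i) is P: linear-time selection (median-of-medians) runs in O(n).
(ii) is NP-complete: reduces from Hamiltonian Cycle.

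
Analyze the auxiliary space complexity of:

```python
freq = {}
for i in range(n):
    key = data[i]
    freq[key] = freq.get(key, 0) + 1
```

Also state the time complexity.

Space complexity: O(n).
Auxiliary storage grows linearly with the input size n in the worst case.
Time complexity: O(n).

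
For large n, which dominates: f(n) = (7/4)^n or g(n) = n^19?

f(n) = (7/4)^n grows faster: (7/4)^n is exponential with base 7/4 > 1, dominating every polynomial.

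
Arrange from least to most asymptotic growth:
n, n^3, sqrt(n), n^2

Ordered by growth rate: sqrt(n) < n < n^2 < n^3.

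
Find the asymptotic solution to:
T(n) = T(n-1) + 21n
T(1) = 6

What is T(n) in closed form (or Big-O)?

Unrolling: T(n) = 6 + 21*(2 + 3 + ... + n) = 6 + 21*(n(n+1)/2 - 1) = O(n^2).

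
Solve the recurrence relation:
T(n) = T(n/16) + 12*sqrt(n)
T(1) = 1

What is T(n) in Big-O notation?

Each level contributes sqrt(n/16^k). Geometric series with ratio 1/sqrt(16) < 1 sums to O(sqrt(n)).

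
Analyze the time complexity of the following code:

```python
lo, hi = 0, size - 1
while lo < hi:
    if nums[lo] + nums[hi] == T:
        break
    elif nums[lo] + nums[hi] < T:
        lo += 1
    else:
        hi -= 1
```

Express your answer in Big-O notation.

Time complexity: O(n).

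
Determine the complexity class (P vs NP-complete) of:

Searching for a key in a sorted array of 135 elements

This problem is in P: binary search runs in O(log n).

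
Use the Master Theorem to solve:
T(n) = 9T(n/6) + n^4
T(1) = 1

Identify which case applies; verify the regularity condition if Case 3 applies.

a=9, b=6, f(n)=n^4.
log_6(9) = 1.226 < 4.
f(n) = Omega(n^(1.226+epsilon)) for some epsilon > 0, so Case 3 is the candidate.
Regularity: a*f(n/b) = 9*1*(n/6)^4 = (9/1296)*1*n^4 <= c*f(n) with c = 9/1296 < 1. Satisfied.
Case 3: T(n) = Theta(n^4).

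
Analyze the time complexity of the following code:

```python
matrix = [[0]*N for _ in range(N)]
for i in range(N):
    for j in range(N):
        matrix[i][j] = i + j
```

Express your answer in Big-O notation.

Time complexity: O(n^2).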